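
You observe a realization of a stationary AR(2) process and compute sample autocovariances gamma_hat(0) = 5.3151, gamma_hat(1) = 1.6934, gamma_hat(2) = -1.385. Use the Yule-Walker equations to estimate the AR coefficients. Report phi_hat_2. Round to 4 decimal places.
\hat\phi_{2} = -0.4030

The Yule-Walker equations for an AR(p) process read, in matrix form,
  Gamma_p phi = r_p,   with   (Gamma_p)_{ij} = gamma(|i - j|),
                       (r_p)_i = gamma(i),   i,j = 1..p.
Substitute the sample gammas (Toeplitz matrix and right-hand side of size 2):
  Gamma_p = [[5.3151, 1.6934], [1.6934, 5.3151]]
  r_p     = [1.6934, -1.385]
Written out:
  5.3151 phi_1 + 1.6934 phi_2 = 1.6934
  1.6934 phi_1 + 5.3151 phi_2 = -1.385
Solve by Cramer's rule:
  det = gamma(0)^2 - gamma(1)^2 = (5.3151)^2 - (1.6934)^2 = 28.25028801 - 2.86760356 = 25.38268445
  phi_hat_1 = [gamma(1) gamma(0) - gamma(1) gamma(2)] / det = [(1.6934)(5.3151) - (1.6934)(-1.385)] / 25.38268445 = 11.34594934 / 25.38268445 = 0.447
  phi_hat_2 = [gamma(0) gamma(2) - gamma(1)^2] / det = [(5.3151)(-1.385) - (1.6934)^2] / 25.38268445 = -10.22901706 / 25.38268445 = -0.403
So phi_hat = [0.4470, -0.4030].
Therefore phi_hat_2 = -0.4030.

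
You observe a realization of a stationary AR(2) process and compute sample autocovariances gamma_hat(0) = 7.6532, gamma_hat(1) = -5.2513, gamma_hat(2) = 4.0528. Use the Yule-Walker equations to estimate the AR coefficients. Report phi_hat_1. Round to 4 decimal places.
\hat\phi_{1} = -0.6100

The Yule-Walker equations for an AR(p) process read, in matrix form,
  Gamma_p phi = r_p,   with   (Gamma_p)_{ij} = gamma(|i - j|),
                       (r_p)_i = gamma(i),   i,j = 1..p.
Substitute the sample gammas (Toeplitz matrix and right-hand side of size 2):
  Gamma_p = [[7.6532, -5.2513], [-5.2513, 7.6532]]
  r_p     = [-5.2513, 4.0528]
Written out:
  7.6532 phi_1 - 5.2513 phi_2 = -5.2513
  -5.2513 phi_1 + 7.6532 phi_2 = 4.0528
Solve by Cramer's rule:
  det = gamma(0)^2 - gamma(1)^2 = (7.6532)^2 - (-5.2513)^2 = 58.57147024 - 27.57615169 = 30.99531855
  phi_hat_1 = [gamma(1) gamma(0) - gamma(1) gamma(2)] / det = [(-5.2513)(7.6532) - (-5.2513)(4.0528)] / 30.99531855 = -18.90678052 / 30.99531855 = -0.61
  phi_hat_2 = [gamma(0) gamma(2) - gamma(1)^2] / det = [(7.6532)(4.0528) - (-5.2513)^2] / 30.99531855 = 3.44073727 / 30.99531855 = 0.111
So phi_hat = [-0.6100, 0.1110].
Therefore phi_hat_1 = -0.6100.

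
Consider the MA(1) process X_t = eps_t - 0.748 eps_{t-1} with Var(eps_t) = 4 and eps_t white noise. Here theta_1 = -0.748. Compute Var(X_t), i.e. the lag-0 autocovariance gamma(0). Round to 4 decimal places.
\gamma(0) = 6.2380

For an MA(q) process X_t = eps_t + sum_i theta_i eps_{t-i} with
Var(eps_t) = sigma^2, the variance is
  gamma(0) = sigma^2 * (1 + sum_i theta_i^2).
  sum_i theta_i^2 = (-0.748)^2 = 0.559504.
  gamma(0) = 4 * (1 + 0.559504) = 4 * 1.559504 = 6.238016, which rounds to 6.2380.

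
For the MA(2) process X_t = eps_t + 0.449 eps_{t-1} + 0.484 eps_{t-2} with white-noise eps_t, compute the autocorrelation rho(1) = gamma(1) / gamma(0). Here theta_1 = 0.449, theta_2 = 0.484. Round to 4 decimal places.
\rho(1) = 0.4641

For an MA(q) process with theta_0 = 1, the autocovariance is
  gamma(k) = sigma^2 * sum_{i=0..q-k} theta_i * theta_{i+k},
and rho(k) = gamma(k) / gamma(0). Sigma^2 cancels.
  numerator   = (1)*(0.449) + (0.449)*(0.484) = 0.666316.
  denominator = (1)^2 + (0.449)^2 + (0.484)^2 = 1.435857.
  rho(1) = 0.666316 / 1.435857 = 0.4641.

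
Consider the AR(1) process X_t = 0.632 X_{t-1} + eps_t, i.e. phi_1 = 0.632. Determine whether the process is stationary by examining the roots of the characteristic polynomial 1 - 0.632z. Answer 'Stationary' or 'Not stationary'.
\text{Stationary}

The AR(p) characteristic polynomial is P(z) = 1 - 0.632z.
Stationarity requires all roots to lie outside the unit circle, i.e. |z| > 1 for every root.
This is linear in z: 1 + (-0.632) z = 0  =>  z = -1/(-0.632) = 1.582278,  |z| = 1.582278.
Moduli of all roots: 1.5823.
All moduli strictly greater than 1? Yes.
Verdict: Stationary.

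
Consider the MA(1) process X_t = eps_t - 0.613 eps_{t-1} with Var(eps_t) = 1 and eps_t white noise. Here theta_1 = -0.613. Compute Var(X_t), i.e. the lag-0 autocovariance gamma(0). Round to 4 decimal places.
\gamma(0) = 1.3758

For an MA(q) process X_t = eps_t + sum_i theta_i eps_{t-i} with
Var(eps_t) = sigma^2, the variance is
  gamma(0) = sigma^2 * (1 + sum_i theta_i^2).
  sum_i theta_i^2 = (-0.613)^2 = 0.375769.
  gamma(0) = 1 * (1 + 0.375769) = 1 * 1.375769 = 1.375769, which rounds to 1.3758.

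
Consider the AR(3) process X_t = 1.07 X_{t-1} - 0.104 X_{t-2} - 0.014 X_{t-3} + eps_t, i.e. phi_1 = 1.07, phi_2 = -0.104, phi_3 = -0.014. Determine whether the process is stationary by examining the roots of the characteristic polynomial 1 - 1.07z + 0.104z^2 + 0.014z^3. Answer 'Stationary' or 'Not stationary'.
\text{Stationary}

The AR(p) characteristic polynomial is P(z) = 1 - 1.07z + 0.104z^2 + 0.014z^3.
Stationarity requires all roots to lie outside the unit circle, i.e. |z| > 1 for every root.
Degree 3: look for a simple real root z0 first, then factor out (1 - z/z0) and solve the remaining quadratic.
Testing z0 = 5: P(5) = 1 + (-1.07)(5) + (0.104)(5)^2 + (0.014)(5)^3
  = 1 + (-5.35) + (2.6) + (1.75) = 0.  So z_0 = 5 is a root, |z_0| = 5.
Divide out the factor (1 - 0.2 z) = (1 - z/z0) (since 1/z0 = 0.2):
  P(z) = (1 - 0.2 z)(1 + (-0.87) z + (-0.07) z^2)
  [check: z-coef -0.87 - (0.2) = -1.07; z^2-coef -0.07 - (0.2)(-0.87) = 0.104; z^3-coef -(0.2)(-0.07) = 0.014.]
Remaining roots from the quadratic factor 1 + (-0.87) z + (-0.07) z^2:
  Set 1 + (-0.87) z + (-0.07) z^2 = 0, i.e. a z^2 + b z + c = 0 with a = -0.07, b = -0.87, c = 1.
  Discriminant D = b^2 - 4ac = (-0.87)^2 - 4*(-0.07)*1 = 0.7569 - (-0.28) = 1.0369.
  D >= 0, so the roots are real: z = (-b +/- sqrt(D)) / (2a) = (0.87 +/- 1.018283) / (-0.14).
    z_1 = (0.87 + 1.018283) / (-0.14) = -13.4877,   |z_1| = 13.4877.
    z_2 = (0.87 - 1.018283) / (-0.14) = 1.0592,   |z_2| = 1.0592.
Moduli of all roots: 5.0000, 13.4877, 1.0592.
All moduli strictly greater than 1? Yes.
Verdict: Stationary.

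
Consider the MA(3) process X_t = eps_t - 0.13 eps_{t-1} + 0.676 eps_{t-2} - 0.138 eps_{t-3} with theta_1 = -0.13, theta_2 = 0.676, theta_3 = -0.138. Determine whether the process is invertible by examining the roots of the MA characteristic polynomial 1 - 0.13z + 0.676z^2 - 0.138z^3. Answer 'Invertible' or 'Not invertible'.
\text{Invertible}

The MA(q) characteristic polynomial is P(z) = 1 - 0.13z + 0.676z^2 - 0.138z^3.
Invertibility requires all roots to lie outside the unit circle, i.e. |z| > 1 for every root.
Degree 3: look for a simple real root z0 first, then factor out (1 - z/z0) and solve the remaining quadratic.
Testing z0 = 5: P(5) = 1 + (-0.13)(5) + (0.676)(5)^2 + (-0.138)(5)^3
  = 1 + (-0.65) + (16.9) + (-17.25) = 0.  So z_0 = 5 is a root, |z_0| = 5.
Divide out the factor (1 - 0.2 z) = (1 - z/z0) (since 1/z0 = 0.2):
  P(z) = (1 - 0.2 z)(1 + (0.07) z + (0.69) z^2)
  [check: z-coef 0.07 - (0.2) = -0.13; z^2-coef 0.69 - (0.2)(0.07) = 0.676; z^3-coef -(0.2)(0.69) = -0.138.]
Remaining roots from the quadratic factor 1 + (0.07) z + (0.69) z^2:
  Set 1 + (0.07) z + (0.69) z^2 = 0, i.e. a z^2 + b z + c = 0 with a = 0.69, b = 0.07, c = 1.
  Discriminant D = b^2 - 4ac = (0.07)^2 - 4*(0.69)*1 = 0.0049 - (2.76) = -2.7551.
  D < 0, so the roots are the complex-conjugate pair z = (-b +/- i sqrt(-D)) / (2a) = -0.0507 +/- 1.2028i.
  For a conjugate pair |z|^2 = z * conj(z) = (product of roots) = c/a = 1/(0.69) = 1.449275, so |z| = sqrt(1.449275) = 1.2039 for both roots.
Moduli of all roots: 5.0000, 1.2039, 1.2039.
All moduli strictly greater than 1? Yes.
Verdict: Invertible.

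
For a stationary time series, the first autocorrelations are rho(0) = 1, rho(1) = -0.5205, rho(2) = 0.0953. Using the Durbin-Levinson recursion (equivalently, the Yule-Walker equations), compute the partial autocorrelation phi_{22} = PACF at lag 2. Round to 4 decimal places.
\phi_{22} = -0.2409

The PACF at lag k is phi_{kk}, the last component of the solution
to the Yule-Walker system G_k phi = r_k where
  (G_k)_{ij} = rho(|i - j|), (r_k)_i = rho(i), i,j = 1..k.
Equivalently, Durbin-Levinson gives phi_{kk} iteratively:
  phi_{11} = rho(1)
  phi_{kk} = [rho(k) - sum_{j=1..k-1} phi_{k-1,j} rho(k-j)]
            / [1 - sum_{j=1..k-1} phi_{k-1,j} rho(j)],
  phi_{k,j} = phi_{k-1,j} - phi_{kk} phi_{k-1,k-j},  j = 1..k-1.
Step k = 1:
  phi_11 = rho(1) = -0.5205.
Step k = 2:
  phi_22 = [rho(2) - phi_11 rho(1)] / [1 - phi_11 rho(1)] = [0.0953 - (-0.5205)(-0.5205)] / [1 - (-0.5205)(-0.5205)]
         = -0.17562025 / 0.72907975 = -0.2409.
Therefore phi_{22} = -0.2409.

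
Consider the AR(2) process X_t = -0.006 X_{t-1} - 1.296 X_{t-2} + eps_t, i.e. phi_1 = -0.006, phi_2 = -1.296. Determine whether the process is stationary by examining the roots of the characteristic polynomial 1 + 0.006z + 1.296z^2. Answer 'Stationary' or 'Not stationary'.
\text{Not stationary}

The AR(p) characteristic polynomial is P(z) = 1 + 0.006z + 1.296z^2.
Stationarity requires all roots to lie outside the unit circle, i.e. |z| > 1 for every root.
Set 1 + (0.006) z + (1.296) z^2 = 0, i.e. a z^2 + b z + c = 0 with a = 1.296, b = 0.006, c = 1.
Discriminant D = b^2 - 4ac = (0.006)^2 - 4*(1.296)*1 = 0.000036 - (5.184) = -5.183964.
D < 0, so the roots are the complex-conjugate pair z = (-b +/- i sqrt(-D)) / (2a) = -0.0023 +/- 0.8784i.
For a conjugate pair |z|^2 = z * conj(z) = (product of roots) = c/a = 1/(1.296) = 0.771605, so |z| = sqrt(0.771605) = 0.8784 for both roots.
Moduli of all roots: 0.8784, 0.8784.
All moduli strictly greater than 1? No.
Verdict: Not stationary.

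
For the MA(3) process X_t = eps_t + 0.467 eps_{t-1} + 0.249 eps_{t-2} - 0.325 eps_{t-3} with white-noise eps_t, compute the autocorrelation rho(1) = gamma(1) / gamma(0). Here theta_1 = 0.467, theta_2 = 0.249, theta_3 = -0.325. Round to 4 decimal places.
\rho(1) = 0.3625

For an MA(q) process with theta_0 = 1, the autocovariance is
  gamma(k) = sigma^2 * sum_{i=0..q-k} theta_i * theta_{i+k},
and rho(k) = gamma(k) / gamma(0). Sigma^2 cancels.
  numerator   = (1)*(0.467) + (0.467)*(0.249) + (0.249)*(-0.325) = 0.502358.
  denominator = (1)^2 + (0.467)^2 + (0.249)^2 + (-0.325)^2 = 1.385715.
  rho(1) = 0.502358 / 1.385715 = 0.3625.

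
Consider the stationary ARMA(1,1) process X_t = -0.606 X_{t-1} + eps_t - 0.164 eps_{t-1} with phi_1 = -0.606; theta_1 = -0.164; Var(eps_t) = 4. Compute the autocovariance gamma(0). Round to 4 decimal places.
\gamma(0) = 7.7480

Multiply the model equation by X_{t-k} and take expectations. With theta_0 = psi_0 = 1 and psi_j the MA(infinity) weights, this gives
  gamma(k) - sum_i phi_i gamma(k-i) = c_k,
  c_k = sigma^2 * sum_{j=k..q} theta_j psi_{j-k}   (c_k = 0 for k > q),
using gamma(-m) = gamma(m).
psi-weights needed (psi_j = theta_j + sum_i phi_i psi_{j-i}):
  psi_1 = theta_1 + phi_1 = -0.164 + (-0.606) = -0.77
Right-hand sides:
  c_0 = sigma^2 (1 + theta_1 psi_1) = 4 * (1 + (-0.164)(-0.77)) = 4 * 1.12628 = 4.50512
  c_1 = sigma^2 theta_1 = 4 * (-0.164) = -0.656
  c_2 = 0
Equations for k = 0 and k = 1 (AR order 1):
  gamma(0) = phi_1 gamma(1) + c_0
  gamma(1) = phi_1 gamma(0) + c_1
Substituting the second into the first: gamma(0) (1 - phi_1^2) = c_0 + phi_1 c_1, so
  gamma(0) = (c_0 + phi_1 c_1) / (1 - phi_1^2) = (4.50512 + (-0.606)(-0.656)) / (1 - (-0.606)^2) = 4.902656 / 0.632764 = 7.748001.
Therefore gamma(0) = 7.7480 (to 4 decimal places).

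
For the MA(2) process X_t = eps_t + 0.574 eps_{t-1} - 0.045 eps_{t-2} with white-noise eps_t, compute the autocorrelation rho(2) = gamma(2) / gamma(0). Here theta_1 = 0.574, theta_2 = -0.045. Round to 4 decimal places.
\rho(2) = -0.0338

For an MA(q) process with theta_0 = 1, the autocovariance is
  gamma(k) = sigma^2 * sum_{i=0..q-k} theta_i * theta_{i+k},
and rho(k) = gamma(k) / gamma(0). Sigma^2 cancels.
  numerator   = (1)*(-0.045) = -0.045.
  denominator = (1)^2 + (0.574)^2 + (-0.045)^2 = 1.331501.
  rho(2) = -0.045 / 1.331501 = -0.0338.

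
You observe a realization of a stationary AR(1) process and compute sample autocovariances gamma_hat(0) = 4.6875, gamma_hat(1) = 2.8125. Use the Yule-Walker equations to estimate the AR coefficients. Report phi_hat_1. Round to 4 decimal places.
\hat\phi_{1} = 0.6000

The Yule-Walker equations for an AR(p) process read, in matrix form,
  Gamma_p phi = r_p,   with   (Gamma_p)_{ij} = gamma(|i - j|),
                       (r_p)_i = gamma(i),   i,j = 1..p.
Substitute the sample gammas (Toeplitz matrix and right-hand side of size 1):
  Gamma_p = [[4.6875]]
  r_p     = [2.8125]
With p = 1 this is the single equation gamma(0) phi_1 = gamma(1):
  phi_hat_1 = gamma(1) / gamma(0) = 2.8125 / 4.6875 = 0.6000.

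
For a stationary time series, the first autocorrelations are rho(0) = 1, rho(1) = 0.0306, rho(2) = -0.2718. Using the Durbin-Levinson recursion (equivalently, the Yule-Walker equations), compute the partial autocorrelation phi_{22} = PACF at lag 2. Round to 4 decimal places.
\phi_{22} = -0.2730

The PACF at lag k is phi_{kk}, the last component of the solution
to the Yule-Walker system G_k phi = r_k where
  (G_k)_{ij} = rho(|i - j|), (r_k)_i = rho(i), i,j = 1..k.
Equivalently, Durbin-Levinson gives phi_{kk} iteratively:
  phi_{11} = rho(1)
  phi_{kk} = [rho(k) - sum_{j=1..k-1} phi_{k-1,j} rho(k-j)]
            / [1 - sum_{j=1..k-1} phi_{k-1,j} rho(j)],
  phi_{k,j} = phi_{k-1,j} - phi_{kk} phi_{k-1,k-j},  j = 1..k-1.
Step k = 1:
  phi_11 = rho(1) = 0.0306.
Step k = 2:
  phi_22 = [rho(2) - phi_11 rho(1)] / [1 - phi_11 rho(1)] = [-0.2718 - (0.0306)(0.0306)] / [1 - (0.0306)(0.0306)]
         = -0.27273636 / 0.99906364 = -0.273.
Therefore phi_{22} = -0.2730.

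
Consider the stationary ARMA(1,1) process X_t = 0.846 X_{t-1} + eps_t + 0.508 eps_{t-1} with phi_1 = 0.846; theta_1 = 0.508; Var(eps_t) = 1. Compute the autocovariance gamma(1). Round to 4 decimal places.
\gamma(1) = 6.8098

Multiply the model equation by X_{t-k} and take expectations. With theta_0 = psi_0 = 1 and psi_j the MA(infinity) weights, this gives
  gamma(k) - sum_i phi_i gamma(k-i) = c_k,
  c_k = sigma^2 * sum_{j=k..q} theta_j psi_{j-k}   (c_k = 0 for k > q),
using gamma(-m) = gamma(m).
psi-weights needed (psi_j = theta_j + sum_i phi_i psi_{j-i}):
  psi_1 = theta_1 + phi_1 = 0.508 + (0.846) = 1.354
Right-hand sides:
  c_0 = sigma^2 (1 + theta_1 psi_1) = 1 * (1 + (0.508)(1.354)) = 1 * 1.687832 = 1.687832
  c_1 = sigma^2 theta_1 = 1 * (0.508) = 0.508
  c_2 = 0
Equations for k = 0 and k = 1 (AR order 1):
  gamma(0) = phi_1 gamma(1) + c_0
  gamma(1) = phi_1 gamma(0) + c_1
Substituting the second into the first: gamma(0) (1 - phi_1^2) = c_0 + phi_1 c_1, so
  gamma(0) = (c_0 + phi_1 c_1) / (1 - phi_1^2) = (1.687832 + (0.846)(0.508)) / (1 - (0.846)^2) = 2.1176 / 0.284284 = 7.448889.
  gamma(1) = phi_1 gamma(0) + c_1 = (0.846)(7.448889) + (0.508) = 6.80976.
Therefore gamma(1) = 6.8098 (to 4 decimal places).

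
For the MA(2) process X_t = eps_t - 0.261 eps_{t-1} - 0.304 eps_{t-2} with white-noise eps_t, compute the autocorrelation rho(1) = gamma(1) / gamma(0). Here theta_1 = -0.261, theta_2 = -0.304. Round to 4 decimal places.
\rho(1) = -0.1565

For an MA(q) process with theta_0 = 1, the autocovariance is
  gamma(k) = sigma^2 * sum_{i=0..q-k} theta_i * theta_{i+k},
and rho(k) = gamma(k) / gamma(0). Sigma^2 cancels.
  numerator   = (1)*(-0.261) + (-0.261)*(-0.304) = -0.181656.
  denominator = (1)^2 + (-0.261)^2 + (-0.304)^2 = 1.160537.
  rho(1) = -0.181656 / 1.160537 = -0.1565.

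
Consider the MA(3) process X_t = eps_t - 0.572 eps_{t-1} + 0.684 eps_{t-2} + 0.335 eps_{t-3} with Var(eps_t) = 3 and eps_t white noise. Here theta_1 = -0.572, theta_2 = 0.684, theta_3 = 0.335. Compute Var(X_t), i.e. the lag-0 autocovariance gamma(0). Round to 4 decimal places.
\gamma(0) = 5.7218

For an MA(q) process X_t = eps_t + sum_i theta_i eps_{t-i} with
Var(eps_t) = sigma^2, the variance is
  gamma(0) = sigma^2 * (1 + sum_i theta_i^2).
  sum_i theta_i^2 = (-0.572)^2 + (0.684)^2 + (0.335)^2 = 0.327184 + 0.467856 + 0.112225 = 0.907265.
  gamma(0) = 3 * (1 + 0.907265) = 3 * 1.907265 = 5.721795, which rounds to 5.7218.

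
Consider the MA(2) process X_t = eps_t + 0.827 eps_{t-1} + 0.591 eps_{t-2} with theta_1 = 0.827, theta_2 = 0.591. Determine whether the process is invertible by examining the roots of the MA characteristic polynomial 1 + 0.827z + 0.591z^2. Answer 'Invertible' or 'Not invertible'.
\text{Invertible}

The MA(q) characteristic polynomial is P(z) = 1 + 0.827z + 0.591z^2.
Invertibility requires all roots to lie outside the unit circle, i.e. |z| > 1 for every root.
Set 1 + (0.827) z + (0.591) z^2 = 0, i.e. a z^2 + b z + c = 0 with a = 0.591, b = 0.827, c = 1.
Discriminant D = b^2 - 4ac = (0.827)^2 - 4*(0.591)*1 = 0.683929 - (2.364) = -1.680071.
D < 0, so the roots are the complex-conjugate pair z = (-b +/- i sqrt(-D)) / (2a) = -0.6997 +/- 1.0966i.
For a conjugate pair |z|^2 = z * conj(z) = (product of roots) = c/a = 1/(0.591) = 1.692047, so |z| = sqrt(1.692047) = 1.3008 for both roots.
Moduli of all roots: 1.3008, 1.3008.
All moduli strictly greater than 1? Yes.
Verdict: Invertible.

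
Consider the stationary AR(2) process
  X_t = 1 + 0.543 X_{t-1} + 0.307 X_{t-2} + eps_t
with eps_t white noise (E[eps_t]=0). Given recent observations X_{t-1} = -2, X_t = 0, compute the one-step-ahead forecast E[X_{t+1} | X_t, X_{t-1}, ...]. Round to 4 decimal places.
E[X_{t+1} \mid \mathcal F_t] = 0.3860

For an AR(p) model X_t = c + sum_i phi_i X_{t-i} + eps_t, the
one-step-ahead conditional mean is
  E[X_{t+1} | X_t, ...] = c + sum_i phi_i X_{t+1-i}.
Substitute known values:
  E[X_{t+1} | ...] = 1 + (0.543) * (0) + (0.307) * (-2)
                   = 0.3860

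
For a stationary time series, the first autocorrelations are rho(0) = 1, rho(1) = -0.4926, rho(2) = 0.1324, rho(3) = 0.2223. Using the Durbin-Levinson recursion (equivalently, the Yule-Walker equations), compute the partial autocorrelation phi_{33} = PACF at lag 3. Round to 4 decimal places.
\phi_{33} = 0.3039

The PACF at lag k is phi_{kk}, the last component of the solution
to the Yule-Walker system G_k phi = r_k where
  (G_k)_{ij} = rho(|i - j|), (r_k)_i = rho(i), i,j = 1..k.
Equivalently, Durbin-Levinson gives phi_{kk} iteratively:
  phi_{11} = rho(1)
  phi_{kk} = [rho(k) - sum_{j=1..k-1} phi_{k-1,j} rho(k-j)]
            / [1 - sum_{j=1..k-1} phi_{k-1,j} rho(j)],
  phi_{k,j} = phi_{k-1,j} - phi_{kk} phi_{k-1,k-j},  j = 1..k-1.
Step k = 1:
  phi_11 = rho(1) = -0.4926.
Step k = 2:
  phi_22 = [rho(2) - phi_11 rho(1)] / [1 - phi_11 rho(1)] = [0.1324 - (-0.4926)(-0.4926)] / [1 - (-0.4926)(-0.4926)]
         = -0.11025476 / 0.75734524 = -0.145581.
  Update: phi_21 = phi_11 - phi_22 phi_11 = -0.4926 - (-0.145581)(-0.4926) = -0.564313.
Step k = 3:
  phi_33 = [rho(3) - phi_21 rho(2) - phi_22 rho(1)] / [1 - phi_21 rho(1) - phi_22 rho(2)]
    numerator   = 0.2223 - (-0.564313)(0.1324) - (-0.145581)(-0.4926) = 0.22530205
    denominator = 1 - (-0.564313)(-0.4926) - (-0.145581)(0.1324) = 0.74129429
  phi_33 = 0.22530205 / 0.74129429 = 0.3039.
Therefore phi_{33} = 0.3039.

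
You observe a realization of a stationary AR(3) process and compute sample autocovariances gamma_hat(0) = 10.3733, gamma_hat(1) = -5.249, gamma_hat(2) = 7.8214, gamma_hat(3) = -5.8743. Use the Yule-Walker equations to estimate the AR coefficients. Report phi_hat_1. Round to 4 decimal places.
\hat\phi_{1} = -0.0020

The Yule-Walker equations for an AR(p) process read, in matrix form,
  Gamma_p phi = r_p,   with   (Gamma_p)_{ij} = gamma(|i - j|),
                       (r_p)_i = gamma(i),   i,j = 1..p.
Substitute the sample gammas (Toeplitz matrix and right-hand side of size 3):
  Gamma_p = [[10.3733, -5.249, 7.8214], [-5.249, 10.3733, -5.249], [7.8214, -5.249, 10.3733]]
  r_p     = [-5.249, 7.8214, -5.8743]
Written out (R1..R3):
  (R1) 10.3733 phi_1 - 5.249 phi_2 + 7.8214 phi_3 = -5.249
  (R2) -5.249 phi_1 + 10.3733 phi_2 - 5.249 phi_3 = 7.8214
  (R3) 7.8214 phi_1 - 5.249 phi_2 + 10.3733 phi_3 = -5.8743
Gaussian elimination:
  R2 <- R2 - (-5.249/10.3733) R1 = R2 - (-0.506011) R1:  7.71725 phi_2 - 1.291289 phi_3 = 5.16535
  R3 <- R3 - (7.8214/10.3733) R1 = R3 - (0.753993) R1:  -1.291289 phi_2 + 4.476016 phi_3 = -1.916589
  R3 <- R3 - (-1.291289/7.71725) R2 = R3 - (-0.167325) R2:  4.259951 phi_3 = -1.052297
Back-substitution:
  phi_hat_3 = -1.052297 / 4.259951 = -0.247021
  phi_hat_2 = (5.16535 - (-1.291289)(-0.247021)) / 7.71725 = 0.627992
  phi_hat_1 = (-5.249 - (-5.249)(0.627992) - (7.8214)(-0.247021)) / 10.3733 = -0.001988
So phi_hat = [-0.0020, 0.6280, -0.2470].
Therefore phi_hat_1 = -0.0020.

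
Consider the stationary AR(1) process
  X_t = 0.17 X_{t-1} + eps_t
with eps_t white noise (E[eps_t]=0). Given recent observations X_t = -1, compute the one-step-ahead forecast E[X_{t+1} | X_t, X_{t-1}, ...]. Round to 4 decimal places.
E[X_{t+1} \mid \mathcal F_t] = -0.1700

For an AR(p) model X_t = c + sum_i phi_i X_{t-i} + eps_t, the
one-step-ahead conditional mean is
  E[X_{t+1} | X_t, ...] = c + sum_i phi_i X_{t+1-i}.
Substitute known values:
  E[X_{t+1} | ...] = (0.17) * (-1)
                   = -0.1700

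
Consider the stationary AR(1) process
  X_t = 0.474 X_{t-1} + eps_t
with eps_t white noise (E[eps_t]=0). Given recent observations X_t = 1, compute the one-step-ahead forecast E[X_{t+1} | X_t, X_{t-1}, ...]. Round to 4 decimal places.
E[X_{t+1} \mid \mathcal F_t] = 0.4740

For an AR(p) model X_t = c + sum_i phi_i X_{t-i} + eps_t, the
one-step-ahead conditional mean is
  E[X_{t+1} | X_t, ...] = c + sum_i phi_i X_{t+1-i}.
Substitute known values:
  E[X_{t+1} | ...] = (0.474) * (1)
                   = 0.4740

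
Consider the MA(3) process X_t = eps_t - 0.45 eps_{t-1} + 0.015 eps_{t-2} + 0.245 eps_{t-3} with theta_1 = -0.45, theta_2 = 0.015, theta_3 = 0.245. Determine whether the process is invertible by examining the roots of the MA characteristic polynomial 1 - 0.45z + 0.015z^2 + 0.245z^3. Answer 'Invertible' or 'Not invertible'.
\text{Invertible}

The MA(q) characteristic polynomial is P(z) = 1 - 0.45z + 0.015z^2 + 0.245z^3.
Invertibility requires all roots to lie outside the unit circle, i.e. |z| > 1 for every root.
Degree 3: look for a simple real root z0 first, then factor out (1 - z/z0) and solve the remaining quadratic.
Testing z0 = -2: P(-2) = 1 + (-0.45)(-2) + (0.015)(-2)^2 + (0.245)(-2)^3
  = 1 + (0.9) + (0.06) + (-1.96) = 0.  So z_0 = -2 is a root, |z_0| = 2.
Divide out the factor (1 + 0.5 z) = (1 - z/z0) (since 1/z0 = -0.5):
  P(z) = (1 + 0.5 z)(1 + (-0.95) z + (0.49) z^2)
  [check: z-coef -0.95 - (-0.5) = -0.45; z^2-coef 0.49 - (-0.5)(-0.95) = 0.015; z^3-coef -(-0.5)(0.49) = 0.245.]
Remaining roots from the quadratic factor 1 + (-0.95) z + (0.49) z^2:
  Set 1 + (-0.95) z + (0.49) z^2 = 0, i.e. a z^2 + b z + c = 0 with a = 0.49, b = -0.95, c = 1.
  Discriminant D = b^2 - 4ac = (-0.95)^2 - 4*(0.49)*1 = 0.9025 - (1.96) = -1.0575.
  D < 0, so the roots are the complex-conjugate pair z = (-b +/- i sqrt(-D)) / (2a) = 0.9694 +/- 1.0493i.
  For a conjugate pair |z|^2 = z * conj(z) = (product of roots) = c/a = 1/(0.49) = 2.040816, so |z| = sqrt(2.040816) = 1.4286 for both roots.
Moduli of all roots: 2.0000, 1.4286, 1.4286.
All moduli strictly greater than 1? Yes.
Verdict: Invertible.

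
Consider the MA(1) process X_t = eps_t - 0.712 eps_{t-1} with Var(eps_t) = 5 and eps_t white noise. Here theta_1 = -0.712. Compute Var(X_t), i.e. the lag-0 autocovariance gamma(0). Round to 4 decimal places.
\gamma(0) = 7.5347

For an MA(q) process X_t = eps_t + sum_i theta_i eps_{t-i} with
Var(eps_t) = sigma^2, the variance is
  gamma(0) = sigma^2 * (1 + sum_i theta_i^2).
  sum_i theta_i^2 = (-0.712)^2 = 0.506944.
  gamma(0) = 5 * (1 + 0.506944) = 5 * 1.506944 = 7.53472, which rounds to 7.5347.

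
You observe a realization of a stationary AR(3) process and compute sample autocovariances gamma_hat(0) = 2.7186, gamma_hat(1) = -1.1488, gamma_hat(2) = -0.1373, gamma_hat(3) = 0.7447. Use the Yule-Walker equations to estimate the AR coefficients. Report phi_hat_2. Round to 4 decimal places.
\hat\phi_{2} = -0.1870

The Yule-Walker equations for an AR(p) process read, in matrix form,
  Gamma_p phi = r_p,   with   (Gamma_p)_{ij} = gamma(|i - j|),
                       (r_p)_i = gamma(i),   i,j = 1..p.
Substitute the sample gammas (Toeplitz matrix and right-hand side of size 3):
  Gamma_p = [[2.7186, -1.1488, -0.1373], [-1.1488, 2.7186, -1.1488], [-0.1373, -1.1488, 2.7186]]
  r_p     = [-1.1488, -0.1373, 0.7447]
Written out (R1..R3):
  (R1) 2.7186 phi_1 - 1.1488 phi_2 - 0.1373 phi_3 = -1.1488
  (R2) -1.1488 phi_1 + 2.7186 phi_2 - 1.1488 phi_3 = -0.1373
  (R3) -0.1373 phi_1 - 1.1488 phi_2 + 2.7186 phi_3 = 0.7447
Gaussian elimination:
  R2 <- R2 - (-1.1488/2.7186) R1 = R2 - (-0.42257) R1:  2.233151 phi_2 - 1.206819 phi_3 = -0.622749
  R3 <- R3 - (-0.1373/2.7186) R1 = R3 - (-0.050504) R1:  -1.206819 phi_2 + 2.711666 phi_3 = 0.686681
  R3 <- R3 - (-1.206819/2.233151) R2 = R3 - (-0.540411) R2:  2.059488 phi_3 = 0.350141
Back-substitution:
  phi_hat_3 = 0.350141 / 2.059488 = 0.170014
  phi_hat_2 = (-0.622749 - (-1.206819)(0.170014)) / 2.233151 = -0.186988
  phi_hat_1 = (-1.1488 - (-1.1488)(-0.186988) - (-0.1373)(0.170014)) / 2.7186 = -0.493
So phi_hat = [-0.4930, -0.1870, 0.1700].
Therefore phi_hat_2 = -0.1870.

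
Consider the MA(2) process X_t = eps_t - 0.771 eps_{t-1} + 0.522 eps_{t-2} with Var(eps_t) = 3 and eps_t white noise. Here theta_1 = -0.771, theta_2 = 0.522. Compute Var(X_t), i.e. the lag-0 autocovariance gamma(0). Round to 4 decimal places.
\gamma(0) = 5.6008

For an MA(q) process X_t = eps_t + sum_i theta_i eps_{t-i} with
Var(eps_t) = sigma^2, the variance is
  gamma(0) = sigma^2 * (1 + sum_i theta_i^2).
  sum_i theta_i^2 = (-0.771)^2 + (0.522)^2 = 0.594441 + 0.272484 = 0.866925.
  gamma(0) = 3 * (1 + 0.866925) = 3 * 1.866925 = 5.600775, which rounds to 5.6008.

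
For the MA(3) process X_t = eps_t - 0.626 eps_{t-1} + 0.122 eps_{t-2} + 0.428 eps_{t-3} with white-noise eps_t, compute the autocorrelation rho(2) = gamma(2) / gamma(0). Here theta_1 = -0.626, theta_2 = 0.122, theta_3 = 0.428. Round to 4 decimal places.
\rho(2) = -0.0918

For an MA(q) process with theta_0 = 1, the autocovariance is
  gamma(k) = sigma^2 * sum_{i=0..q-k} theta_i * theta_{i+k},
and rho(k) = gamma(k) / gamma(0). Sigma^2 cancels.
  numerator   = (1)*(0.122) + (-0.626)*(0.428) = -0.145928.
  denominator = (1)^2 + (-0.626)^2 + (0.122)^2 + (0.428)^2 = 1.589944.
  rho(2) = -0.145928 / 1.589944 = -0.0918.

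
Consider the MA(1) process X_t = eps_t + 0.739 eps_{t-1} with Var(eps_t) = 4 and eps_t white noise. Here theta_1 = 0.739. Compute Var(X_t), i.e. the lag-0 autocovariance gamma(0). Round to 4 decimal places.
\gamma(0) = 6.1845

For an MA(q) process X_t = eps_t + sum_i theta_i eps_{t-i} with
Var(eps_t) = sigma^2, the variance is
  gamma(0) = sigma^2 * (1 + sum_i theta_i^2).
  sum_i theta_i^2 = (0.739)^2 = 0.546121.
  gamma(0) = 4 * (1 + 0.546121) = 4 * 1.546121 = 6.184484, which rounds to 6.1845.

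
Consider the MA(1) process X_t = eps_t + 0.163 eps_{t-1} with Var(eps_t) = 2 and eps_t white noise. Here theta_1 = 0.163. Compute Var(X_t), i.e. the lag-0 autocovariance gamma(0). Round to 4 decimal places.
\gamma(0) = 2.0531

For an MA(q) process X_t = eps_t + sum_i theta_i eps_{t-i} with
Var(eps_t) = sigma^2, the variance is
  gamma(0) = sigma^2 * (1 + sum_i theta_i^2).
  sum_i theta_i^2 = (0.163)^2 = 0.026569.
  gamma(0) = 2 * (1 + 0.026569) = 2 * 1.026569 = 2.053138, which rounds to 2.0531.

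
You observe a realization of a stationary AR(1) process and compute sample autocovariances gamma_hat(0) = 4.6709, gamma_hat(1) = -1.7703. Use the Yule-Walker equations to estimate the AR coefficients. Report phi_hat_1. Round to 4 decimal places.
\hat\phi_{1} = -0.3790

The Yule-Walker equations for an AR(p) process read, in matrix form,
  Gamma_p phi = r_p,   with   (Gamma_p)_{ij} = gamma(|i - j|),
                       (r_p)_i = gamma(i),   i,j = 1..p.
Substitute the sample gammas (Toeplitz matrix and right-hand side of size 1):
  Gamma_p = [[4.6709]]
  r_p     = [-1.7703]
With p = 1 this is the single equation gamma(0) phi_1 = gamma(1):
  phi_hat_1 = gamma(1) / gamma(0) = -1.7703 / 4.6709 = -0.3790.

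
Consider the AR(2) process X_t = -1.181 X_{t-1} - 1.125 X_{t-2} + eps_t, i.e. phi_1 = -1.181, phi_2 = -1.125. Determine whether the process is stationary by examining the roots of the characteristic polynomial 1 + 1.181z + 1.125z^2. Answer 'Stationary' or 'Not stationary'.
\text{Not stationary}

The AR(p) characteristic polynomial is P(z) = 1 + 1.181z + 1.125z^2.
Stationarity requires all roots to lie outside the unit circle, i.e. |z| > 1 for every root.
Set 1 + (1.181) z + (1.125) z^2 = 0, i.e. a z^2 + b z + c = 0 with a = 1.125, b = 1.181, c = 1.
Discriminant D = b^2 - 4ac = (1.181)^2 - 4*(1.125)*1 = 1.394761 - (4.5) = -3.105239.
D < 0, so the roots are the complex-conjugate pair z = (-b +/- i sqrt(-D)) / (2a) = -0.5249 +/- 0.7832i.
For a conjugate pair |z|^2 = z * conj(z) = (product of roots) = c/a = 1/(1.125) = 0.888889, so |z| = sqrt(0.888889) = 0.9428 for both roots.
Moduli of all roots: 0.9428, 0.9428.
All moduli strictly greater than 1? No.
Verdict: Not stationary.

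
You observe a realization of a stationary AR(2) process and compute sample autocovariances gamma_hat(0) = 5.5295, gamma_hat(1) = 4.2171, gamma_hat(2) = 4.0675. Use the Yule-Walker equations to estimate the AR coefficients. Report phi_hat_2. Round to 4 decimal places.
\hat\phi_{2} = 0.3680

The Yule-Walker equations for an AR(p) process read, in matrix form,
  Gamma_p phi = r_p,   with   (Gamma_p)_{ij} = gamma(|i - j|),
                       (r_p)_i = gamma(i),   i,j = 1..p.
Substitute the sample gammas (Toeplitz matrix and right-hand side of size 2):
  Gamma_p = [[5.5295, 4.2171], [4.2171, 5.5295]]
  r_p     = [4.2171, 4.0675]
Written out:
  5.5295 phi_1 + 4.2171 phi_2 = 4.2171
  4.2171 phi_1 + 5.5295 phi_2 = 4.0675
Solve by Cramer's rule:
  det = gamma(0)^2 - gamma(1)^2 = (5.5295)^2 - (4.2171)^2 = 30.57537025 - 17.78393241 = 12.79143784
  phi_hat_1 = [gamma(1) gamma(0) - gamma(1) gamma(2)] / det = [(4.2171)(5.5295) - (4.2171)(4.0675)] / 12.79143784 = 6.1654002 / 12.79143784 = 0.482
  phi_hat_2 = [gamma(0) gamma(2) - gamma(1)^2] / det = [(5.5295)(4.0675) - (4.2171)^2] / 12.79143784 = 4.70730884 / 12.79143784 = 0.368
So phi_hat = [0.4820, 0.3680].
Therefore phi_hat_2 = 0.3680.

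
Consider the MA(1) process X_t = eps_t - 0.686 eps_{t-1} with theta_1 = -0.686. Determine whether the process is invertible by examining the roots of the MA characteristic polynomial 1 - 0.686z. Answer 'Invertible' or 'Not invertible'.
\text{Invertible}

The MA(q) characteristic polynomial is P(z) = 1 - 0.686z.
Invertibility requires all roots to lie outside the unit circle, i.e. |z| > 1 for every root.
This is linear in z: 1 + (-0.686) z = 0  =>  z = -1/(-0.686) = 1.457726,  |z| = 1.457726.
Moduli of all roots: 1.4577.
All moduli strictly greater than 1? Yes.
Verdict: Invertible.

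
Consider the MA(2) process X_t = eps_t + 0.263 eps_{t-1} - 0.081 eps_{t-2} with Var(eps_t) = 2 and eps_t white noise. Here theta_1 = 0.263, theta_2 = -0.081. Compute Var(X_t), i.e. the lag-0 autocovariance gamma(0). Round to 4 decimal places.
\gamma(0) = 2.1515

For an MA(q) process X_t = eps_t + sum_i theta_i eps_{t-i} with
Var(eps_t) = sigma^2, the variance is
  gamma(0) = sigma^2 * (1 + sum_i theta_i^2).
  sum_i theta_i^2 = (0.263)^2 + (-0.081)^2 = 0.069169 + 0.006561 = 0.07573.
  gamma(0) = 2 * (1 + 0.07573) = 2 * 1.07573 = 2.15146, which rounds to 2.1515.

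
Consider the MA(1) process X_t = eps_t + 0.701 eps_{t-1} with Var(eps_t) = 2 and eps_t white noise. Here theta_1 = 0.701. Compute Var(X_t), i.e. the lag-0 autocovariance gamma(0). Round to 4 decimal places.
\gamma(0) = 2.9828

For an MA(q) process X_t = eps_t + sum_i theta_i eps_{t-i} with
Var(eps_t) = sigma^2, the variance is
  gamma(0) = sigma^2 * (1 + sum_i theta_i^2).
  sum_i theta_i^2 = (0.701)^2 = 0.491401.
  gamma(0) = 2 * (1 + 0.491401) = 2 * 1.491401 = 2.982802, which rounds to 2.9828.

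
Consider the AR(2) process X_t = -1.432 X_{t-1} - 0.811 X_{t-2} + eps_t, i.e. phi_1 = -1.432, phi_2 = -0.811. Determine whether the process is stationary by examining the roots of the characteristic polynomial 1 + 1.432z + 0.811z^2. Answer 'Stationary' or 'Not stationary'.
\text{Stationary}

The AR(p) characteristic polynomial is P(z) = 1 + 1.432z + 0.811z^2.
Stationarity requires all roots to lie outside the unit circle, i.e. |z| > 1 for every root.
Set 1 + (1.432) z + (0.811) z^2 = 0, i.e. a z^2 + b z + c = 0 with a = 0.811, b = 1.432, c = 1.
Discriminant D = b^2 - 4ac = (1.432)^2 - 4*(0.811)*1 = 2.050624 - (3.244) = -1.193376.
D < 0, so the roots are the complex-conjugate pair z = (-b +/- i sqrt(-D)) / (2a) = -0.8829 +/- 0.6735i.
For a conjugate pair |z|^2 = z * conj(z) = (product of roots) = c/a = 1/(0.811) = 1.233046, so |z| = sqrt(1.233046) = 1.1104 for both roots.
Moduli of all roots: 1.1104, 1.1104.
All moduli strictly greater than 1? Yes.
Verdict: Stationary.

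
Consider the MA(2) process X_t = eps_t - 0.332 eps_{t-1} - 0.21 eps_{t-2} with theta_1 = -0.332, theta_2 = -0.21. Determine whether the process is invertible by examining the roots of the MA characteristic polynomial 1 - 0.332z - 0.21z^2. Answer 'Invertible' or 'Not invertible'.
\text{Invertible}

The MA(q) characteristic polynomial is P(z) = 1 - 0.332z - 0.21z^2.
Invertibility requires all roots to lie outside the unit circle, i.e. |z| > 1 for every root.
Set 1 + (-0.332) z + (-0.21) z^2 = 0, i.e. a z^2 + b z + c = 0 with a = -0.21, b = -0.332, c = 1.
Discriminant D = b^2 - 4ac = (-0.332)^2 - 4*(-0.21)*1 = 0.110224 - (-0.84) = 0.950224.
D >= 0, so the roots are real: z = (-b +/- sqrt(D)) / (2a) = (0.332 +/- 0.974794) / (-0.42).
  z_1 = (0.332 + 0.974794) / (-0.42) = -3.1114,   |z_1| = 3.1114.
  z_2 = (0.332 - 0.974794) / (-0.42) = 1.5305,   |z_2| = 1.5305.
Moduli of all roots: 3.1114, 1.5305.
All moduli strictly greater than 1? Yes.
Verdict: Invertible.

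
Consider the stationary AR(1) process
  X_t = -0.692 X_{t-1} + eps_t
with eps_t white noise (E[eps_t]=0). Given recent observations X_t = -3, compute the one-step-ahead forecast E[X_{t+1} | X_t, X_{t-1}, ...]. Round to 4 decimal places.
E[X_{t+1} \mid \mathcal F_t] = 2.0760

For an AR(p) model X_t = c + sum_i phi_i X_{t-i} + eps_t, the
one-step-ahead conditional mean is
  E[X_{t+1} | X_t, ...] = c + sum_i phi_i X_{t+1-i}.
Substitute known values:
  E[X_{t+1} | ...] = (-0.692) * (-3)
                   = 2.0760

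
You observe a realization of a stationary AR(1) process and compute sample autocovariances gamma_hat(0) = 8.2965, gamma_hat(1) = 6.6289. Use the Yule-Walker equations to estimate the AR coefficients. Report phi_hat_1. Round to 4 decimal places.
\hat\phi_{1} = 0.7990

The Yule-Walker equations for an AR(p) process read, in matrix form,
  Gamma_p phi = r_p,   with   (Gamma_p)_{ij} = gamma(|i - j|),
                       (r_p)_i = gamma(i),   i,j = 1..p.
Substitute the sample gammas (Toeplitz matrix and right-hand side of size 1):
  Gamma_p = [[8.2965]]
  r_p     = [6.6289]
With p = 1 this is the single equation gamma(0) phi_1 = gamma(1):
  phi_hat_1 = gamma(1) / gamma(0) = 6.6289 / 8.2965 = 0.7990.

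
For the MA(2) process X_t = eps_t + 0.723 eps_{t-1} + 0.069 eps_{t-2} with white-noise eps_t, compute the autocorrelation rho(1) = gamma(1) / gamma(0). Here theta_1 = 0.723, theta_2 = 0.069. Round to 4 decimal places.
\rho(1) = 0.5060

For an MA(q) process with theta_0 = 1, the autocovariance is
  gamma(k) = sigma^2 * sum_{i=0..q-k} theta_i * theta_{i+k},
and rho(k) = gamma(k) / gamma(0). Sigma^2 cancels.
  numerator   = (1)*(0.723) + (0.723)*(0.069) = 0.772887.
  denominator = (1)^2 + (0.723)^2 + (0.069)^2 = 1.52749.
  rho(1) = 0.772887 / 1.52749 = 0.5060.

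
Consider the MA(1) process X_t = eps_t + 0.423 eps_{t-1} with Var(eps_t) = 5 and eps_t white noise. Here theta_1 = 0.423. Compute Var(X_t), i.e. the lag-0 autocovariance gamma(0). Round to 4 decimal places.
\gamma(0) = 5.8946

For an MA(q) process X_t = eps_t + sum_i theta_i eps_{t-i} with
Var(eps_t) = sigma^2, the variance is
  gamma(0) = sigma^2 * (1 + sum_i theta_i^2).
  sum_i theta_i^2 = (0.423)^2 = 0.178929.
  gamma(0) = 5 * (1 + 0.178929) = 5 * 1.178929 = 5.894645, which rounds to 5.8946.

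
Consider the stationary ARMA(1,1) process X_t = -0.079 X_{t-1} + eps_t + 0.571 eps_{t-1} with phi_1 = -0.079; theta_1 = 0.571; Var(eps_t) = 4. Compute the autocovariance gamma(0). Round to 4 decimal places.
\gamma(0) = 4.9743

Multiply the model equation by X_{t-k} and take expectations. With theta_0 = psi_0 = 1 and psi_j the MA(infinity) weights, this gives
  gamma(k) - sum_i phi_i gamma(k-i) = c_k,
  c_k = sigma^2 * sum_{j=k..q} theta_j psi_{j-k}   (c_k = 0 for k > q),
using gamma(-m) = gamma(m).
psi-weights needed (psi_j = theta_j + sum_i phi_i psi_{j-i}):
  psi_1 = theta_1 + phi_1 = 0.571 + (-0.079) = 0.492
Right-hand sides:
  c_0 = sigma^2 (1 + theta_1 psi_1) = 4 * (1 + (0.571)(0.492)) = 4 * 1.280932 = 5.123728
  c_1 = sigma^2 theta_1 = 4 * (0.571) = 2.284
  c_2 = 0
Equations for k = 0 and k = 1 (AR order 1):
  gamma(0) = phi_1 gamma(1) + c_0
  gamma(1) = phi_1 gamma(0) + c_1
Substituting the second into the first: gamma(0) (1 - phi_1^2) = c_0 + phi_1 c_1, so
  gamma(0) = (c_0 + phi_1 c_1) / (1 - phi_1^2) = (5.123728 + (-0.079)(2.284)) / (1 - (-0.079)^2) = 4.943292 / 0.993759 = 4.974337.
Therefore gamma(0) = 4.9743 (to 4 decimal places).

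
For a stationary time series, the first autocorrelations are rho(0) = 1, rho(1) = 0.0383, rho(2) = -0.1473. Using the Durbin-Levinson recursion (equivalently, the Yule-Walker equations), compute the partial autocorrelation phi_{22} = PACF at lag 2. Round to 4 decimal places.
\phi_{22} = -0.1490

The PACF at lag k is phi_{kk}, the last component of the solution
to the Yule-Walker system G_k phi = r_k where
  (G_k)_{ij} = rho(|i - j|), (r_k)_i = rho(i), i,j = 1..k.
Equivalently, Durbin-Levinson gives phi_{kk} iteratively:
  phi_{11} = rho(1)
  phi_{kk} = [rho(k) - sum_{j=1..k-1} phi_{k-1,j} rho(k-j)]
            / [1 - sum_{j=1..k-1} phi_{k-1,j} rho(j)],
  phi_{k,j} = phi_{k-1,j} - phi_{kk} phi_{k-1,k-j},  j = 1..k-1.
Step k = 1:
  phi_11 = rho(1) = 0.0383.
Step k = 2:
  phi_22 = [rho(2) - phi_11 rho(1)] / [1 - phi_11 rho(1)] = [-0.1473 - (0.0383)(0.0383)] / [1 - (0.0383)(0.0383)]
         = -0.14876689 / 0.99853311 = -0.149.
Therefore phi_{22} = -0.1490.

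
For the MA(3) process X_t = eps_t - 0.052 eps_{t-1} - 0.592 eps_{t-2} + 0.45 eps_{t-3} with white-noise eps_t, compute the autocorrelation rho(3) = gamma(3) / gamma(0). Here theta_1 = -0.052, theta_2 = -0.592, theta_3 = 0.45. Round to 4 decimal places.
\rho(3) = 0.2893

For an MA(q) process with theta_0 = 1, the autocovariance is
  gamma(k) = sigma^2 * sum_{i=0..q-k} theta_i * theta_{i+k},
and rho(k) = gamma(k) / gamma(0). Sigma^2 cancels.
  numerator   = (1)*(0.45) = 0.45.
  denominator = (1)^2 + (-0.052)^2 + (-0.592)^2 + (0.45)^2 = 1.555668.
  rho(3) = 0.45 / 1.555668 = 0.2893.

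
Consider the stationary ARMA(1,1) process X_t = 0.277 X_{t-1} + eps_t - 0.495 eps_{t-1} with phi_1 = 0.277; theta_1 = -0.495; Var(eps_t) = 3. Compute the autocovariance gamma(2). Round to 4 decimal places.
\gamma(2) = -0.1693

Multiply the model equation by X_{t-k} and take expectations. With theta_0 = psi_0 = 1 and psi_j the MA(infinity) weights, this gives
  gamma(k) - sum_i phi_i gamma(k-i) = c_k,
  c_k = sigma^2 * sum_{j=k..q} theta_j psi_{j-k}   (c_k = 0 for k > q),
using gamma(-m) = gamma(m).
psi-weights needed (psi_j = theta_j + sum_i phi_i psi_{j-i}):
  psi_1 = theta_1 + phi_1 = -0.495 + (0.277) = -0.218
Right-hand sides:
  c_0 = sigma^2 (1 + theta_1 psi_1) = 3 * (1 + (-0.495)(-0.218)) = 3 * 1.10791 = 3.32373
  c_1 = sigma^2 theta_1 = 3 * (-0.495) = -1.485
  c_2 = 0
Equations for k = 0 and k = 1 (AR order 1):
  gamma(0) = phi_1 gamma(1) + c_0
  gamma(1) = phi_1 gamma(0) + c_1
Substituting the second into the first: gamma(0) (1 - phi_1^2) = c_0 + phi_1 c_1, so
  gamma(0) = (c_0 + phi_1 c_1) / (1 - phi_1^2) = (3.32373 + (0.277)(-1.485)) / (1 - (0.277)^2) = 2.912385 / 0.923271 = 3.154421.
  gamma(1) = phi_1 gamma(0) + c_1 = (0.277)(3.154421) + (-1.485) = -0.611226.
For k = 2 (> q): gamma(2) = phi_1 gamma(1) = (0.277)(-0.611226) = -0.169309.
Therefore gamma(2) = -0.1693 (to 4 decimal places).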